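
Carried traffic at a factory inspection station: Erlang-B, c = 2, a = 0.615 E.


B(2,0.615) = 0.104823 (Erlang-B)
Carried load = a(1 − B) = 0.615·(1 − 0.104823) = 0.615·0.895177 = 0.5505 E

Final: 0.5505 Erlangs


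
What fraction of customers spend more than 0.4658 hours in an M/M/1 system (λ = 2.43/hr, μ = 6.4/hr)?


W ~ Exponential(μ−λ) for M/M/1.
μ − λ = 6.4 − 2.43 = 3.9700
P(W > t) = e^{−(μ−λ)t} = e^{−1.8492} = 0.157359

Final: 0.157359


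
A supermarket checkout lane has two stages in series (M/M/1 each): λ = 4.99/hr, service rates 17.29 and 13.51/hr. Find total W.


Each node sees arrival rate λ = 4.99/hr (tandem ⇒ throughput preserved).
W₁ = 1/(μ₁−λ) = 1/(17.29−4.99) = 0.08130 hr
W₂ = 1/(μ₂−λ) = 1/(13.51−4.99) = 0.11737 hr
W_total = W₁ + W₂ = 0.08130 + 0.11737 = 0.19867 hr

Final: 0.19867 hr


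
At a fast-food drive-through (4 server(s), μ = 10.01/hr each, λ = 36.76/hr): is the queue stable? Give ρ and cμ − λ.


Total capacity cμ = 4·10.01 = 40.04/hr
ρ = λ/(cμ) = 36.76/40.04 = 0.9181
Stable ⇔ ρ < 1: YES
Spare capacity = cμ − λ = 40.04 − 36.76 = 3.28/hr

Final: ρ = 0.9181; stable; margin = 3.28/hr


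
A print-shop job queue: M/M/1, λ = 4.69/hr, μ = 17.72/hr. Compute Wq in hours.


ρ = 4.69/17.72 = 0.2647
Wq = ρ/(μ−λ) = 0.2647/(17.72 − 4.69) = 0.2647/13.03 = 0.02031 hr

Final: 0.02031 hr


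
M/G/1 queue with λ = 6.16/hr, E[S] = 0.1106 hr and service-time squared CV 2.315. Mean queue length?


ρ = λ·E[S] = 6.16·0.1106 = 0.6813
Lq = ρ²(1+C_s²)/(2(1−ρ)) = 0.4642·(1+2.315)/(2·0.3187)
= 0.4642·3.3150/0.6374 = 2.41400

Final: 2.41400


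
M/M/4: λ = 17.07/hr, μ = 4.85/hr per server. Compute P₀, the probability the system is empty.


a = λ/μ = 17.07/4.85 = 3.5196; ρ = a/c = 0.8799
Σ_{k=0}^{3} a^k/k! (terms k=0..3) = 1.00000 + 3.51959 + 6.19375 + 7.26648 = 17.97982
Tail: a^4/(4!(1−ρ)) = 153.45008/(24·0.1201) = 53.23554
P₀ = 1/(17.97982 + 53.23554) = 1/71.21536 = 0.014042

Final: 0.014042


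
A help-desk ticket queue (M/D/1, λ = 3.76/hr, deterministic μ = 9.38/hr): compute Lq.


ρ = 3.76/9.38 = 0.4009
M/D/1: Lq = ρ²/(2(1−ρ)) = 0.1607/(2·0.5991) = 0.13409

Final: 0.13409


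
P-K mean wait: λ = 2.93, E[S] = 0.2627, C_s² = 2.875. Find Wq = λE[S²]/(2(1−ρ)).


ρ = λ·E[S] = 2.93·0.2627 = 0.7697
E[S²] = E[S]²(1+C_s²) = 0.2627²·(1+2.875) = 0.267419
Wq = λ·E[S²]/(2(1−ρ)) = 2.93·0.267419/(2·0.2303) = 1.70120 hr

Final: 1.70120 hr


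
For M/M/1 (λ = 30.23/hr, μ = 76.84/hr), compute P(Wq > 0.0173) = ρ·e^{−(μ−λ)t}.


ρ = 30.23/76.84 = 0.3934
P(Wq > t) = ρ·e^{−(μ−λ)t} = 0.3934·e^{−0.8064}
= 0.3934·0.446483 = 0.175653

Final: 0.175653


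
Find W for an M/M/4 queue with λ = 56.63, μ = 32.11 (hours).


a = 1.7636; ρ = 0.4409; P₀ = 0.167953
Lq = P₀·a^c·ρ/(c!(1−ρ)²) = 0.09549
Wq = Lq/λ = 0.09549/56.63 = 0.001686 hr
W = Wq + 1/μ = 0.001686 + 0.03114 = 0.03283 hr

Final: 0.03283 hr


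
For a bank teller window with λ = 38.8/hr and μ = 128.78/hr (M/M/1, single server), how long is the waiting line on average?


ρ = 38.8/128.78 = 0.3013
Lq = ρ²/(1−ρ) = 0.09078/0.6987 = 0.1299

Final: 0.1299


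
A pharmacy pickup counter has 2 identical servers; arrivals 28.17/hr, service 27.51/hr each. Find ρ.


ρ = λ/(cμ) = 28.17/(2·27.51) = 28.17/55.02 = 0.5120

Final: 0.5120


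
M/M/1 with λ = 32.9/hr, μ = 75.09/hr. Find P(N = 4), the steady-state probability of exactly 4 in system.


ρ = 32.9/75.09 = 0.4381
P_n = (1−ρ)·ρ^n = (1 − 0.4381)·0.4381^4 = 0.5619·0.036852 = 0.020705

Final: 0.020705


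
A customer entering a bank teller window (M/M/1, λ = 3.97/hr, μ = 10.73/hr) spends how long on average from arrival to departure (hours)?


W = 1/(μ−λ) = 1/(10.73 − 3.97) = 1/6.76 = 0.1479 hr

Final: 0.1479 hr


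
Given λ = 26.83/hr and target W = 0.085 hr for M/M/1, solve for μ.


W = 1/(μ−λ) ⇒ μ − λ = 1/W = 1/0.085 = 11.7647
μ = λ + 1/W = 26.83 + 11.7647 = 38.5947 per hr

Final: 38.5947 /hr


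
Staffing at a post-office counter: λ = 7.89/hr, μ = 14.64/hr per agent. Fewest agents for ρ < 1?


Stability requires cμ > λ ⇔ c > λ/μ.
λ/μ = 7.89/14.64 = 0.5389
Minimum integer c = ⌊0.5389⌋ + 1 = 1
Check: 1·14.64 = 14.64 > 7.89, while 0·14.64 = 0.00 ≤ 7.89

Final: 1 servers


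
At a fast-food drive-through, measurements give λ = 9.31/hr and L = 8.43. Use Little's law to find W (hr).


W = L/λ = 8.43/9.31 = 0.9055 hr

Final: 0.9055 hr


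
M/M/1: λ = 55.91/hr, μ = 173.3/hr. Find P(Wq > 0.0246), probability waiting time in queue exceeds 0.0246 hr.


ρ = 55.91/173.3 = 0.3226
P(Wq > t) = ρ·e^{−(μ−λ)t} = 0.3226·e^{−2.8878}
= 0.3226·0.055699 = 0.017970

Final: 0.017970


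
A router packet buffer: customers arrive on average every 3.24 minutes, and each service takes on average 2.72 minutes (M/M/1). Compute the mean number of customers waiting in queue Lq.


λ = 60/3.24 = 18.5185 /hr
μ = 60/2.72 = 22.0588 /hr
ρ = λ/μ = 18.5185/22.0588 = 0.8395
Lq = ρ²/(1−ρ) = 0.7048/0.1605 = 4.3913

Final: 4.3913


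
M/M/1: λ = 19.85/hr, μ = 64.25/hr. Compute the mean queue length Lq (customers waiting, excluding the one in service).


ρ = 19.85/64.25 = 0.3089
Lq = ρ²/(1−ρ) = 0.09545/0.6911 = 0.1381

Final: 0.1381


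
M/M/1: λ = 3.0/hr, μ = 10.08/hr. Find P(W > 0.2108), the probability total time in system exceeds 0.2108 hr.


W ~ Exponential(μ−λ) for M/M/1.
μ − λ = 10.08 − 3.0 = 7.0800
P(W > t) = e^{−(μ−λ)t} = e^{−1.4925} = 0.224818

Final: 0.224818


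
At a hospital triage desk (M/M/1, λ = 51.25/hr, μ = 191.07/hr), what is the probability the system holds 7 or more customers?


ρ = 51.25/191.07 = 0.2682
P(N ≥ n) = ρ^n = 0.2682^7 = 0.00009989

Final: 0.00009989


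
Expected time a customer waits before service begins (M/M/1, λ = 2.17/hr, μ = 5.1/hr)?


ρ = 2.17/5.1 = 0.4255
Wq = ρ/(μ−λ) = 0.4255/(5.1 − 2.17) = 0.4255/2.93 = 0.1452 hr

Final: 0.1452 hr


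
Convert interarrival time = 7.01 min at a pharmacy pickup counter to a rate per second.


λ = 1/(interarrival time) in consistent units.
1 second = 0.0166667 min, so λ = 0.0166667/7.01 = 0.002378 per second

Final: 0.002378 /sec


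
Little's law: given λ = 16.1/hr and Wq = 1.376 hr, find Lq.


Lq = λWq = 16.1·1.376 = 22.1536

Final: 22.1536


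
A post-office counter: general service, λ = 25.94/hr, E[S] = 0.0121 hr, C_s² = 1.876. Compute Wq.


ρ = λ·E[S] = 25.94·0.0121 = 0.3139
E[S²] = E[S]²(1+C_s²) = 0.0121²·(1+1.876) = 0.0004211
Wq = λ·E[S²]/(2(1−ρ)) = 25.94·0.0004211/(2·0.6861) = 0.007960 hr

Final: 0.007960 hr


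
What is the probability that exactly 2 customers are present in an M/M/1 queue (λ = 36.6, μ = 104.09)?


ρ = 36.6/104.09 = 0.3516
P_n = (1−ρ)·ρ^n = (1 − 0.3516)·0.3516^2 = 0.6484·0.123636 = 0.080163

Final: 0.080163


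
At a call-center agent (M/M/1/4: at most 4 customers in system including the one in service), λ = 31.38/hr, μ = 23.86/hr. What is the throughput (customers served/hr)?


ρ = 1.3152; P_K = (1−ρ)ρ^4/(1−ρ^5) = 0.321301
λ_eff = λ(1 − P_K) = 31.38·(1 − 0.321301) = 31.38·0.678699 = 21.2976 /hr

Final: 21.2976 /hr


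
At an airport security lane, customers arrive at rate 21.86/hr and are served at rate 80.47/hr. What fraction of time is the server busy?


ρ = λ/μ = 21.86/80.47 = 0.2717

Final: 0.2717


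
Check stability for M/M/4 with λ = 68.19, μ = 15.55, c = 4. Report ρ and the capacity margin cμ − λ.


Total capacity cμ = 4·15.55 = 62.20/hr
ρ = λ/(cμ) = 68.19/62.20 = 1.0963
Stable ⇔ ρ < 1: NO
Spare capacity = cμ − λ = 62.20 − 68.19 = -5.99/hr

Final: ρ = 1.0963; unstable; margin = -5.99/hr


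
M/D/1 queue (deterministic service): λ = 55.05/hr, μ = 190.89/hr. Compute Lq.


ρ = 55.05/190.89 = 0.2884
M/D/1: Lq = ρ²/(2(1−ρ)) = 0.08317/(2·0.7116) = 0.05844

Final: 0.05844


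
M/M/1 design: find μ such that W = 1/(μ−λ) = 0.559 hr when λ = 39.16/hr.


W = 1/(μ−λ) ⇒ μ − λ = 1/W = 1/0.559 = 1.7889
μ = λ + 1/W = 39.16 + 1.7889 = 40.9489 per hr

Final: 40.9489 /hr


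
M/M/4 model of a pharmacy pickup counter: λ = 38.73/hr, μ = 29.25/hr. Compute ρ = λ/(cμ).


ρ = λ/(cμ) = 38.73/(4·29.25) = 38.73/117.00 = 0.3310

Final: 0.3310


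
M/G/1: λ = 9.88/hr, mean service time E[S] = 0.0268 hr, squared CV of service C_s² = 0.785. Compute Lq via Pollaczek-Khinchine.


ρ = λ·E[S] = 9.88·0.0268 = 0.2648
Lq = ρ²(1+C_s²)/(2(1−ρ)) = 0.07011·(1+0.785)/(2·0.7352)
= 0.07011·1.7850/1.4704 = 0.08511

Final: 0.08511


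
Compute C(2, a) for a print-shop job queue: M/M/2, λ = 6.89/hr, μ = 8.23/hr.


a = λ/μ = 0.8372; ρ = a/2 = 0.4186
P₀ = 0.409850 (from M/M/c formula)
C(c,a) = [a^c/(c!(1−ρ))]·P₀ = [0.70087/(2·0.5814)]·0.409850
= 0.60274·0.409850 = 0.247031

Final: 0.247031


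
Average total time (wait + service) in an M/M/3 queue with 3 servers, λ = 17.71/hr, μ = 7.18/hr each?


a = 2.4666; ρ = 0.8222; P₀ = 0.048603
Lq = P₀·a^c·ρ/(c!(1−ρ)²) = 3.16127
Wq = Lq/λ = 3.16127/17.71 = 0.17850 hr
W = Wq + 1/μ = 0.17850 + 0.13928 = 0.31778 hr

Final: 0.31778 hr


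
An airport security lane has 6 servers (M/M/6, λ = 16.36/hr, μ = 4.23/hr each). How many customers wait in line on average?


a = λ/μ = 3.8676; ρ = a/6 = 0.6446
P₀ = 0.019378
Lq = P₀·a^c·ρ / (c!·(1−ρ)²) = 0.019378·3347.01448·0.6446/(720·0.12631)
= 0.45973

Final: 0.45973


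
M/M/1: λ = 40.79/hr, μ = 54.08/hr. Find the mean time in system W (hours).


W = 1/(μ−λ) = 1/(54.08 − 40.79) = 1/13.29 = 0.07524 hr

Final: 0.07524 hr


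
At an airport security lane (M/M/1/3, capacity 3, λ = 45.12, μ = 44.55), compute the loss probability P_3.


ρ = λ/μ = 45.12/44.55 = 1.0128
P_K = (1−ρ)ρ^K/(1−ρ^(K+1)) = (-0.01279·1.038877)/(1 − 1.052169)
= -0.013292/-0.052169 = 0.254788

Final: 0.254788


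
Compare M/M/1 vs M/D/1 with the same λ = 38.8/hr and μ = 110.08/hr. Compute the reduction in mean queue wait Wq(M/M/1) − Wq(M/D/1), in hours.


ρ = 38.8/110.08 = 0.3525
Wq(M/M/1) = ρ/(μ−λ) = 0.3525/71.28 = 0.004945 hr
Wq(M/D/1) = ρ/(2(μ−λ)) = 0.002472 hr
Savings = 0.004945 − 0.002472 = 0.002472 hr

Final: 0.002472 hr


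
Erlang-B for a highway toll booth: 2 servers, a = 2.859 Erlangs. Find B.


B(c,a) = (a^c/c!) / Σ_{k=0}^{c} a^k/k!
a^2/2! = 4.086940
Σ terms (k=0..2): 1.00000 + 2.85900 + 4.08694 = 7.945940
B = 4.086940/7.945940 = 0.514343

Final: 0.514343


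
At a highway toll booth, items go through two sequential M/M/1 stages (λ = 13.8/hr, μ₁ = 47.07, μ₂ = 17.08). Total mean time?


Each node sees arrival rate λ = 13.8/hr (tandem ⇒ throughput preserved).
W₁ = 1/(μ₁−λ) = 1/(47.07−13.8) = 0.03006 hr
W₂ = 1/(μ₂−λ) = 1/(17.08−13.8) = 0.30488 hr
W_total = W₁ + W₂ = 0.03006 + 0.30488 = 0.33494 hr

Final: 0.33494 hr


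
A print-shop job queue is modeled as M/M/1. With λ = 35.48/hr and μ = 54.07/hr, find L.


ρ = λ/μ = 35.48/54.07 = 0.6562
L = ρ/(1−ρ) = 0.6562/(1 − 0.6562) = 0.6562/0.3438 = 1.9086

Final: 1.9086


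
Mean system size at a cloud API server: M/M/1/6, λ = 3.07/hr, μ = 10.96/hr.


ρ = 3.07/10.96 = 0.2801
L = ρ[1 − (K+1)ρ^K + Kρ^(K+1)] / [(1−ρ)(1−ρ^(K+1))]
Numerator: 0.2801·(1 − 7·0.0004830 + 6·0.0001353) = 0.279390
Denominator: (0.7199)·(0.999865) = 0.719793
L = 0.279390/0.719793 = 0.3882

Final: 0.3882


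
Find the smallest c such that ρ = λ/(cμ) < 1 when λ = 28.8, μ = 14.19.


Stability requires cμ > λ ⇔ c > λ/μ.
λ/μ = 28.8/14.19 = 2.0296
Minimum integer c = ⌊2.0296⌋ + 1 = 3
Check: 3·14.19 = 42.57 > 28.8, while 2·14.19 = 28.38 ≤ 28.8

Final: 3 servers


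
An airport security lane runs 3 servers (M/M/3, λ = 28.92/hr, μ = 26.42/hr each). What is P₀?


a = λ/μ = 28.92/26.42 = 1.0946; ρ = a/c = 0.3649
Σ_{k=0}^{2} a^k/k! (terms k=0..2) = 1.00000 + 1.09463 + 0.59910 = 2.69373
Tail: a^3/(3!(1−ρ)) = 1.31158/(6·0.6351) = 0.34418
P₀ = 1/(2.69373 + 0.34418) = 1/3.03791 = 0.329174

Final: 0.329174


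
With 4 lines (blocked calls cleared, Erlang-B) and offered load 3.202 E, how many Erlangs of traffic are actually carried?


B(4,3.202) = 0.228363 (Erlang-B)
Carried load = a(1 − B) = 3.202·(1 − 0.228363) = 3.202·0.771637 = 2.4708 E

Final: 2.4708 Erlangs


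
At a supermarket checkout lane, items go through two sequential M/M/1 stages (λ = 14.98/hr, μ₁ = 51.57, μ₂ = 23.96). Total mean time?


Each node sees arrival rate λ = 14.98/hr (tandem ⇒ throughput preserved).
W₁ = 1/(μ₁−λ) = 1/(51.57−14.98) = 0.02733 hr
W₂ = 1/(μ₂−λ) = 1/(23.96−14.98) = 0.11136 hr
W_total = W₁ + W₂ = 0.02733 + 0.11136 = 0.13869 hr

Final: 0.13869 hr


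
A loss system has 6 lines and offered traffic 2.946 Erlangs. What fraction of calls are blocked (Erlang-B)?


B(c,a) = (a^c/c!) / Σ_{k=0}^{c} a^k/k!
a^6/6! = 0.907954
Σ terms (k=0..6): 1.00000 + 2.94600 + 4.33946 + 4.26135 + 3.13848 + 1.84919 + 0.90795 = 18.442437
B = 0.907954/18.442437 = 0.049232

Final: 0.049232


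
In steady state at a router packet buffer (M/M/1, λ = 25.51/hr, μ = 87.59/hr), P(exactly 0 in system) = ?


ρ = 25.51/87.59 = 0.2912
P_n = (1−ρ)·ρ^n = (1 − 0.2912)·0.2912^0 = 0.7088·1.000000 = 0.708757

Final: 0.708757


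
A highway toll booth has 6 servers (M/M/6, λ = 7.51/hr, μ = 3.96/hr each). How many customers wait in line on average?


a = λ/μ = 1.8965; ρ = a/6 = 0.3161
P₀ = 0.149938
Lq = P₀·a^c·ρ / (c!·(1−ρ)²) = 0.149938·46.52309·0.3161/(720·0.46775)
= 0.006547

Final: 0.006547


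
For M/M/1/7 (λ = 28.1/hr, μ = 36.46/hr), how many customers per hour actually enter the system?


ρ = 0.7707; P_K = (1−ρ)ρ^7/(1−ρ^8) = 0.042301
λ_eff = λ(1 − P_K) = 28.1·(1 − 0.042301) = 28.1·0.957699 = 26.9113 /hr

Final: 26.9113 /hr


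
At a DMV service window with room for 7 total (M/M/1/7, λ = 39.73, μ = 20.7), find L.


ρ = 39.73/20.7 = 1.9193
L = ρ[1 − (K+1)ρ^K + Kρ^(K+1)] / [(1−ρ)(1−ρ^(K+1))]
Numerator: 1.9193·(1 − 8·95.948356 + 7·184.155951) = 1002.855846
Denominator: (-0.9193)·(-183.155951) = 168.379601
L = 1002.855846/168.379601 = 5.9559

Final: 5.9559


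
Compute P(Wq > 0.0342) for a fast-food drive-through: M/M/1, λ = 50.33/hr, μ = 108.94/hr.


ρ = 50.33/108.94 = 0.4620
P(Wq > t) = ρ·e^{−(μ−λ)t} = 0.4620·e^{−2.0045}
= 0.4620·0.134733 = 0.062246

Final: 0.062246


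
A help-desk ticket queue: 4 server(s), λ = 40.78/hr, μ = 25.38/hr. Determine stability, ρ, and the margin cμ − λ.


Total capacity cμ = 4·25.38 = 101.52/hr
ρ = λ/(cμ) = 40.78/101.52 = 0.4017
Stable ⇔ ρ < 1: YES
Spare capacity = cμ − λ = 101.52 − 40.78 = 60.74/hr

Final: ρ = 0.4017; stable; margin = 60.74/hr


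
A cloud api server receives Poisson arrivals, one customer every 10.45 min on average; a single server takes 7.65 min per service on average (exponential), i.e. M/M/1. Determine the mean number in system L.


λ = 60/10.45 = 5.7416 /hr
μ = 60/7.65 = 7.8431 /hr
ρ = λ/μ = 5.7416/7.8431 = 0.7321
L = ρ/(1−ρ) = 0.7321/0.2679 = 2.7321

Final: 2.7321


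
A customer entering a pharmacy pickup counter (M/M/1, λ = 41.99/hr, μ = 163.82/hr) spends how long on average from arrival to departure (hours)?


W = 1/(μ−λ) = 1/(163.82 − 41.99) = 1/121.83 = 0.008208 hr

Final: 0.008208 hr


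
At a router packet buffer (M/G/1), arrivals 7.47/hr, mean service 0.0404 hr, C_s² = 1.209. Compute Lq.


ρ = λ·E[S] = 7.47·0.0404 = 0.3018
Lq = ρ²(1+C_s²)/(2(1−ρ)) = 0.09108·(1+1.209)/(2·0.6982)
= 0.09108·2.2090/1.3964 = 0.14407

Final: 0.14407


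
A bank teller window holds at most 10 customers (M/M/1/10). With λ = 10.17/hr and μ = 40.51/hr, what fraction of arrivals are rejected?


ρ = λ/μ = 10.17/40.51 = 0.2510
P_K = (1−ρ)ρ^K/(1−ρ^(K+1)) = (0.7490·0.0000009945)/(1 − 0.0000002497)
= 0.0000007448/1.000000 = 0.0000007448

Final: 0.0000007448


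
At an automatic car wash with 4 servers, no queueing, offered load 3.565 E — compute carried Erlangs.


B(4,3.565) = 0.267058 (Erlang-B)
Carried load = a(1 − B) = 3.565·(1 − 0.267058) = 3.565·0.732942 = 2.6129 E

Final: 2.6129 Erlangs


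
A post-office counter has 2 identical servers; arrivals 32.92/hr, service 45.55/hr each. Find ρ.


ρ = λ/(cμ) = 32.92/(2·45.55) = 32.92/91.10 = 0.3614

Final: 0.3614


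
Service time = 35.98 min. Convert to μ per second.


μ = 1/(service time) in consistent units.
1 second = 0.0166667 min, so μ = 0.0166667/35.98 = 0.0004632 per second

Final: 0.0004632 /sec


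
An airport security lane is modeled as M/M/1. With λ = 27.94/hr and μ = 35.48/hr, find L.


ρ = λ/μ = 27.94/35.48 = 0.7875
L = ρ/(1−ρ) = 0.7875/(1 − 0.7875) = 0.7875/0.2125 = 3.7056

Final: 3.7056


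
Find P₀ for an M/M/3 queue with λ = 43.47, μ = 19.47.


a = λ/μ = 43.47/19.47 = 2.2327; ρ = a/c = 0.7442
Σ_{k=0}^{2} a^k/k! (terms k=0..2) = 1.00000 + 2.23267 + 2.49240 = 5.72506
Tail: a^3/(3!(1−ρ)) = 11.12938/(6·0.2558) = 7.25198
P₀ = 1/(5.72506 + 7.25198) = 1/12.97704 = 0.077059

Final: 0.077059


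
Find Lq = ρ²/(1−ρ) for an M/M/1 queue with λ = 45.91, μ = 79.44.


ρ = 45.91/79.44 = 0.5779
Lq = ρ²/(1−ρ) = 0.3340/0.4221 = 0.7913

Final: 0.7913


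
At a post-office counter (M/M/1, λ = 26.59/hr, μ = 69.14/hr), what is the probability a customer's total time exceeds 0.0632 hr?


W ~ Exponential(μ−λ) for M/M/1.
μ − λ = 69.14 − 26.59 = 42.5500
P(W > t) = e^{−(μ−λ)t} = e^{−2.6892} = 0.067938

Final: 0.067938


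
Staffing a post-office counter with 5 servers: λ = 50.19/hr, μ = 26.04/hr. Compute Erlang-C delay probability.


a = λ/μ = 1.9274; ρ = a/5 = 0.3855
P₀ = 0.144634 (from M/M/c formula)
C(c,a) = [a^c/(c!(1−ρ))]·P₀ = [26.59997/(120·0.6145)]·0.144634
= 0.36072·0.144634 = 0.052172

Final: 0.052172


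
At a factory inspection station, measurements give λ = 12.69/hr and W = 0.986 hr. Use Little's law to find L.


L = λW = 12.69·0.986 = 12.5123

Final: 12.5123


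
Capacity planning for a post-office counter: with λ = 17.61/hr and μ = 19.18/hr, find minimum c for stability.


Stability requires cμ > λ ⇔ c > λ/μ.
λ/μ = 17.61/19.18 = 0.9181
Minimum integer c = ⌊0.9181⌋ + 1 = 1
Check: 1·19.18 = 19.18 > 17.61, while 0·19.18 = 0.00 ≤ 17.61

Final: 1 servers


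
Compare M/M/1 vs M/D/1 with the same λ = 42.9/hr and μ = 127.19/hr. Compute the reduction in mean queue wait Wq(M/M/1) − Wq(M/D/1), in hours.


ρ = 42.9/127.19 = 0.3373
Wq(M/M/1) = ρ/(μ−λ) = 0.3373/84.29 = 0.004002 hr
Wq(M/D/1) = ρ/(2(μ−λ)) = 0.002001 hr
Savings = 0.004002 − 0.002001 = 0.002001 hr

Final: 0.002001 hr


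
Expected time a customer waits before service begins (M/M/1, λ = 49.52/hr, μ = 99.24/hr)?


ρ = 49.52/99.24 = 0.4990
Wq = ρ/(μ−λ) = 0.4990/(99.24 − 49.52) = 0.4990/49.72 = 0.01004 hr

Final: 0.01004 hr


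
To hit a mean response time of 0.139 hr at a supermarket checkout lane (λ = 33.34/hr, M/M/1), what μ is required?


W = 1/(μ−λ) ⇒ μ − λ = 1/W = 1/0.139 = 7.1942
μ = λ + 1/W = 33.34 + 7.1942 = 40.5342 per hr

Final: 40.5342 /hr


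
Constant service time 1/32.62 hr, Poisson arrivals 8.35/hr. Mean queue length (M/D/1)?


ρ = 8.35/32.62 = 0.2560
M/D/1: Lq = ρ²/(2(1−ρ)) = 0.06552/(2·0.7440) = 0.04403

Final: 0.04403


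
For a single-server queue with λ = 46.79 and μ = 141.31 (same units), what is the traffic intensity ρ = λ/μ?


ρ = λ/μ = 46.79/141.31 = 0.3311

Final: 0.3311


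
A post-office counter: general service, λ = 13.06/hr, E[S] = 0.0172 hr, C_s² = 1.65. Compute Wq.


ρ = λ·E[S] = 13.06·0.0172 = 0.2246
E[S²] = E[S]²(1+C_s²) = 0.0172²·(1+1.65) = 0.0007840
Wq = λ·E[S²]/(2(1−ρ)) = 13.06·0.0007840/(2·0.7754) = 0.006602 hr

Final: 0.006602 hr


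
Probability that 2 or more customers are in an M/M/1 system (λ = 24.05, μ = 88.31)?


ρ = 24.05/88.31 = 0.2723
P(N ≥ n) = ρ^n = 0.2723^2 = 0.074167

Final: 0.074167


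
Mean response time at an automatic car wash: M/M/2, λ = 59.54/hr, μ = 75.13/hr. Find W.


a = 0.7925; ρ = 0.3962; P₀ = 0.432412
Lq = P₀·a^c·ρ/(c!(1−ρ)²) = 0.14761
Wq = Lq/λ = 0.14761/59.54 = 0.002479 hr
W = Wq + 1/μ = 0.002479 + 0.01331 = 0.01579 hr

Final: 0.01579 hr


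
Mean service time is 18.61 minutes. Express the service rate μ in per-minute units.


μ = 1/(service time) in consistent units.
1 minute = 1 min, so μ = 1/18.61 = 0.05373 per minute

Final: 0.05373 /min


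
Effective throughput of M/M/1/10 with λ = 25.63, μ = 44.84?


ρ = 0.5716; P_K = (1−ρ)ρ^10/(1−ρ^11) = 0.001598
λ_eff = λ(1 − P_K) = 25.63·(1 − 0.001598) = 25.63·0.998402 = 25.5890 /hr

Final: 25.5890 /hr


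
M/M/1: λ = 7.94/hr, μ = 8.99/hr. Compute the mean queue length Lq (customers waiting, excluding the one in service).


ρ = 7.94/8.99 = 0.8832
Lq = ρ²/(1−ρ) = 0.7800/0.1168 = 6.6787

Final: 6.6787


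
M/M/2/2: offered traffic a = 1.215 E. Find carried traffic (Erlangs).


B(2,1.215) = 0.249944 (Erlang-B)
Carried load = a(1 − B) = 1.215·(1 − 0.249944) = 1.215·0.750056 = 0.9113 E

Final: 0.9113 Erlangs


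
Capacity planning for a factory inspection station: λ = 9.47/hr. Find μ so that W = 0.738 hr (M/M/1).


W = 1/(μ−λ) ⇒ μ − λ = 1/W = 1/0.738 = 1.3550
μ = λ + 1/W = 9.47 + 1.3550 = 10.8250 per hr

Final: 10.8250 /hr


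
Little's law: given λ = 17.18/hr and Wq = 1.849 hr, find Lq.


Lq = λWq = 17.18·1.849 = 31.7658

Final: 31.7658


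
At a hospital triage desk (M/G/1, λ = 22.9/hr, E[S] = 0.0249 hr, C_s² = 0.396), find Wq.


ρ = λ·E[S] = 22.9·0.0249 = 0.5702
E[S²] = E[S]²(1+C_s²) = 0.0249²·(1+0.396) = 0.0008655
Wq = λ·E[S²]/(2(1−ρ)) = 22.9·0.0008655/(2·0.4298) = 0.02306 hr

Final: 0.02306 hr


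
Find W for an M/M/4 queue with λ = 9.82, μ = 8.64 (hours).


a = 1.1366; ρ = 0.2841; P₀ = 0.320071
Lq = P₀·a^c·ρ/(c!(1−ρ)²) = 0.01234
Wq = Lq/λ = 0.01234/9.82 = 0.001257 hr
W = Wq + 1/μ = 0.001257 + 0.11574 = 0.11700 hr

Final: 0.11700 hr


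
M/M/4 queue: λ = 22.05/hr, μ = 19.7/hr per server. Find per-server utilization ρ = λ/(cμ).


ρ = λ/(cμ) = 22.05/(4·19.7) = 22.05/78.80 = 0.2798

Final: 0.2798


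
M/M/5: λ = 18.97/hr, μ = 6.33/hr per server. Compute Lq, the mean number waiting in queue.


a = λ/μ = 2.9968; ρ = a/5 = 0.5994
P₀ = 0.046812
Lq = P₀·a^c·ρ / (c!·(1−ρ)²) = 0.046812·241.72307·0.5994/(120·0.16051)
= 0.35213

Final: 0.35213


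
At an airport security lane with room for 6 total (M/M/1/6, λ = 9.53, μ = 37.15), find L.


ρ = 9.53/37.15 = 0.2565
L = ρ[1 − (K+1)ρ^K + Kρ^(K+1)] / [(1−ρ)(1−ρ^(K+1))]
Numerator: 0.2565·(1 − 7·0.0002850 + 6·0.00007310) = 0.256128
Denominator: (0.7435)·(0.999927) = 0.743418
L = 0.256128/0.743418 = 0.3445

Final: 0.3445


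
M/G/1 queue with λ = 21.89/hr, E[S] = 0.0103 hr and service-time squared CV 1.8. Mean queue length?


ρ = λ·E[S] = 21.89·0.0103 = 0.2255
Lq = ρ²(1+C_s²)/(2(1−ρ)) = 0.05084·(1+1.8)/(2·0.7745)
= 0.05084·2.8000/1.5491 = 0.09189

Final: 0.09189


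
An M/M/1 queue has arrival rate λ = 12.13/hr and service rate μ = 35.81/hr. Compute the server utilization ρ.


ρ = λ/μ = 12.13/35.81 = 0.3387

Final: 0.3387


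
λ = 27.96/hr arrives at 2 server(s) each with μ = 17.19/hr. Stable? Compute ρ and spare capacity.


Total capacity cμ = 2·17.19 = 34.38/hr
ρ = λ/(cμ) = 27.96/34.38 = 0.8133
Stable ⇔ ρ < 1: YES
Spare capacity = cμ − λ = 34.38 − 27.96 = 6.42/hr

Final: ρ = 0.8133; stable; margin = 6.42/hr


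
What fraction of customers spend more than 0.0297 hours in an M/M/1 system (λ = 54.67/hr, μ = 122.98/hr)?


W ~ Exponential(μ−λ) for M/M/1.
μ − λ = 122.98 − 54.67 = 68.3100
P(W > t) = e^{−(μ−λ)t} = e^{−2.0288} = 0.131492

Final: 0.131492


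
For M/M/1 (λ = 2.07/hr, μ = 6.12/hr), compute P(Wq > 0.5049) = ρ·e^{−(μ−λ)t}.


ρ = 2.07/6.12 = 0.3382
P(Wq > t) = ρ·e^{−(μ−λ)t} = 0.3382·e^{−2.0448}
= 0.3382·0.129400 = 0.043768

Final: 0.043768


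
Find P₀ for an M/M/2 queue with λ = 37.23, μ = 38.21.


a = λ/μ = 37.23/38.21 = 0.9744; ρ = a/c = 0.4872
Σ_{k=0}^{1} a^k/k! (terms k=0..1) = 1.00000 + 0.97435 = 1.97435
Tail: a^2/(2!(1−ρ)) = 0.94936/(2·0.5128) = 0.92562
P₀ = 1/(1.97435 + 0.92562) = 1/2.89997 = 0.344831

Final: 0.344831


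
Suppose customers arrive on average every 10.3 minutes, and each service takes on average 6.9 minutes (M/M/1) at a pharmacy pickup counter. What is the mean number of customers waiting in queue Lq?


λ = 60/10.3 = 5.8252 /hr
μ = 60/6.9 = 8.6957 /hr
ρ = λ/μ = 5.8252/8.6957 = 0.6699
Lq = ρ²/(1−ρ) = 0.4488/0.3301 = 1.3595

Final: 1.3595


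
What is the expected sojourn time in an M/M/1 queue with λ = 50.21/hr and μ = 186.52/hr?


W = 1/(μ−λ) = 1/(186.52 − 50.21) = 1/136.31 = 0.007336 hr

Final: 0.007336 hr


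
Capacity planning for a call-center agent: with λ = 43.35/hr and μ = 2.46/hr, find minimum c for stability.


Stability requires cμ > λ ⇔ c > λ/μ.
λ/μ = 43.35/2.46 = 17.6220
Minimum integer c = ⌊17.6220⌋ + 1 = 18
Check: 18·2.46 = 44.28 > 43.35, while 17·2.46 = 41.82 ≤ 43.35

Final: 18 servers


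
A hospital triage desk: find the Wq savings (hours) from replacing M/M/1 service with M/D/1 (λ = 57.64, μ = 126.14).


ρ = 57.64/126.14 = 0.4570
Wq(M/M/1) = ρ/(μ−λ) = 0.4570/68.50 = 0.006671 hr
Wq(M/D/1) = ρ/(2(μ−λ)) = 0.003335 hr
Savings = 0.006671 − 0.003335 = 0.003335 hr

Final: 0.003335 hr


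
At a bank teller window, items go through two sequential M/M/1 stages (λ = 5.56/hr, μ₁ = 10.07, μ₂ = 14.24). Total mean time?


Each node sees arrival rate λ = 5.56/hr (tandem ⇒ throughput preserved).
W₁ = 1/(μ₁−λ) = 1/(10.07−5.56) = 0.22173 hr
W₂ = 1/(μ₂−λ) = 1/(14.24−5.56) = 0.11521 hr
W_total = W₁ + W₂ = 0.22173 + 0.11521 = 0.33694 hr

Final: 0.33694 hr


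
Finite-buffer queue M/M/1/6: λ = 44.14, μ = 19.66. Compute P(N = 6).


ρ = λ/μ = 44.14/19.66 = 2.2452
P_K = (1−ρ)ρ^K/(1−ρ^(K+1)) = (-1.2452·128.083413)/(1 − 287.568762)
= -159.485349/-286.568762 = 0.556534

Final: 0.556534


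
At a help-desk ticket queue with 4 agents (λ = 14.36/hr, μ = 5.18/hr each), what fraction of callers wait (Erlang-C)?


a = λ/μ = 2.7722; ρ = a/4 = 0.6931
P₀ = 0.052130 (from M/M/c formula)
C(c,a) = [a^c/(c!(1−ρ))]·P₀ = [59.06072/(24·0.3069)]·0.052130
= 8.01715·0.052130 = 0.417937

Final: 0.417937


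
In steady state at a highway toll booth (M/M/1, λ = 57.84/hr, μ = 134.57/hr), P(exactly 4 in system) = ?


ρ = 57.84/134.57 = 0.4298
P_n = (1−ρ)·ρ^n = (1 − 0.4298)·0.4298^4 = 0.5702·0.034129 = 0.019460

Final: 0.019460


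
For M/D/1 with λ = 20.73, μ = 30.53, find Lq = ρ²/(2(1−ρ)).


ρ = 20.73/30.53 = 0.6790
M/D/1: Lq = ρ²/(2(1−ρ)) = 0.4610/(2·0.3210) = 0.71815

Final: 0.71815


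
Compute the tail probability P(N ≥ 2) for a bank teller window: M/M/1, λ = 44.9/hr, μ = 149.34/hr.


ρ = 44.9/149.34 = 0.3007
P(N ≥ n) = ρ^n = 0.3007^2 = 0.090394

Final: 0.090394


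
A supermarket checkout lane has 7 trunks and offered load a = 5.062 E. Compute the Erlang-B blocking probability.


B(c,a) = (a^c/c!) / Σ_{k=0}^{c} a^k/k!
a^7/7! = 16.897578
Σ terms (k=0..7): 1.00000 + 5.06200 + 12.81192 + 21.61798 + 27.35756 + 27.69679 + 23.36686 + 16.89758 = 135.810691
B = 16.897578/135.810691 = 0.124420

Final: 0.124420


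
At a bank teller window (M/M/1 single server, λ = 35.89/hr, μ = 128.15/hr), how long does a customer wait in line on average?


ρ = 35.89/128.15 = 0.2801
Wq = ρ/(μ−λ) = 0.2801/(128.15 − 35.89) = 0.2801/92.26 = 0.003036 hr

Final: 0.003036 hr


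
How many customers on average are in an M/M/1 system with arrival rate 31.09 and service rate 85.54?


ρ = λ/μ = 31.09/85.54 = 0.3635
L = ρ/(1−ρ) = 0.3635/(1 − 0.3635) = 0.3635/0.6365 = 0.5710

Final: 0.5710


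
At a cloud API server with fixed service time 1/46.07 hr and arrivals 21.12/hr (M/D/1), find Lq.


ρ = 21.12/46.07 = 0.4584
M/D/1: Lq = ρ²/(2(1−ρ)) = 0.2102/(2·0.5416) = 0.19403

Final: 0.19403


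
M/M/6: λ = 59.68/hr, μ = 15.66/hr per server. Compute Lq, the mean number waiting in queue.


a = λ/μ = 3.8110; ρ = a/6 = 0.6352
P₀ = 0.020641
Lq = P₀·a^c·ρ / (c!·(1−ρ)²) = 0.020641·3063.53143·0.6352/(720·0.13311)
= 0.41909

Final: 0.41909


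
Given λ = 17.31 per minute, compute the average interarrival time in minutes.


Mean interarrival time = 1/λ = 1/17.31 minute = 0.05777 minute
In minutes: 0.05777 × 1 = 0.05777 min

Final: 0.05777 min


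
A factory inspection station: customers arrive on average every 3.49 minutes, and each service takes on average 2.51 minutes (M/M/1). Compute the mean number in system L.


λ = 60/3.49 = 17.1920 /hr
μ = 60/2.51 = 23.9044 /hr
ρ = λ/μ = 17.1920/23.9044 = 0.7192
L = ρ/(1−ρ) = 0.7192/0.2808 = 2.5612

Final: 2.5612


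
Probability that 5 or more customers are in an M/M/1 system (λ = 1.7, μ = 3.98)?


ρ = 1.7/3.98 = 0.4271
P(N ≥ n) = ρ^n = 0.4271^5 = 0.014218

Final: 0.014218


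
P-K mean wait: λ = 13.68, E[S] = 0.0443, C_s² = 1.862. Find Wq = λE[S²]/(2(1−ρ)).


ρ = λ·E[S] = 13.68·0.0443 = 0.6060
E[S²] = E[S]²(1+C_s²) = 0.0443²·(1+1.862) = 0.005617
Wq = λ·E[S²]/(2(1−ρ)) = 13.68·0.005617/(2·0.3940) = 0.09751 hr

Final: 0.09751 hr


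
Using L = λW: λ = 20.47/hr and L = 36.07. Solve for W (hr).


W = L/λ = 36.07/20.47 = 1.7621 hr

Final: 1.7621 hr


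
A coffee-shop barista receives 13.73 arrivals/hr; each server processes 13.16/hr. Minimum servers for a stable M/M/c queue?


Stability requires cμ > λ ⇔ c > λ/μ.
λ/μ = 13.73/13.16 = 1.0433
Minimum integer c = ⌊1.0433⌋ + 1 = 2
Check: 2·13.16 = 26.32 > 13.73, while 1·13.16 = 13.16 ≤ 13.73

Final: 2 servers


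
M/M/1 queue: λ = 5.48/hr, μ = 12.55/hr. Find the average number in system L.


ρ = λ/μ = 5.48/12.55 = 0.4367
L = ρ/(1−ρ) = 0.4367/(1 − 0.4367) = 0.4367/0.5633 = 0.7751

Final: 0.7751


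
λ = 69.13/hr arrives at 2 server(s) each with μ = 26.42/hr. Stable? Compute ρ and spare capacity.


Total capacity cμ = 2·26.42 = 52.84/hr
ρ = λ/(cμ) = 69.13/52.84 = 1.3083
Stable ⇔ ρ < 1: NO
Spare capacity = cμ − λ = 52.84 − 69.13 = -16.29/hr

Final: ρ = 1.3083; unstable; margin = -16.29/hr


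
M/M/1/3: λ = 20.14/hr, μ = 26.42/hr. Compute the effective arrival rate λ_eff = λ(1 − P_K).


ρ = 0.7623; P_K = (1−ρ)ρ^3/(1−ρ^4) = 0.158979
λ_eff = λ(1 − P_K) = 20.14·(1 − 0.158979) = 20.14·0.841021 = 16.9382 /hr

Final: 16.9382 /hr


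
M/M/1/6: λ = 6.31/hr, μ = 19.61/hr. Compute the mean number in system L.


ρ = 6.31/19.61 = 0.3218
L = ρ[1 − (K+1)ρ^K + Kρ^(K+1)] / [(1−ρ)(1−ρ^(K+1))]
Numerator: 0.3218·(1 − 7·0.001110 + 6·0.0003572) = 0.319964
Denominator: (0.6782)·(0.999643) = 0.677983
L = 0.319964/0.677983 = 0.4719

Final: 0.4719


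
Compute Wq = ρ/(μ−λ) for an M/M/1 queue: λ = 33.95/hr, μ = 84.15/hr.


ρ = 33.95/84.15 = 0.4034
Wq = ρ/(μ−λ) = 0.4034/(84.15 − 33.95) = 0.4034/50.20 = 0.008037 hr

Final: 0.008037 hr


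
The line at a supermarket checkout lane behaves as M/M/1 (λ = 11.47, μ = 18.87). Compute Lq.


ρ = 11.47/18.87 = 0.6078
Lq = ρ²/(1−ρ) = 0.3695/0.3922 = 0.9422

Final: 0.9422


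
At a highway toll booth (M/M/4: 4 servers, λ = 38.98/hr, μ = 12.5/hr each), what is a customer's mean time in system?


a = 3.1184; ρ = 0.7796; P₀ = 0.031336
Lq = P₀·a^c·ρ/(c!(1−ρ)²) = 1.98157
Wq = Lq/λ = 1.98157/38.98 = 0.05084 hr
W = Wq + 1/μ = 0.05084 + 0.08000 = 0.13084 hr

Final: 0.13084 hr


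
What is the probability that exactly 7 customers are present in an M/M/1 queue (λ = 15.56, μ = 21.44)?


ρ = 15.56/21.44 = 0.7257
P_n = (1−ρ)·ρ^n = (1 − 0.7257)·0.7257^7 = 0.2743·0.106046 = 0.029083

Final: 0.029083


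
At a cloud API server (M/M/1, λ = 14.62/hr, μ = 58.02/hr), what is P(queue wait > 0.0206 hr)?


ρ = 14.62/58.02 = 0.2520
P(Wq > t) = ρ·e^{−(μ−λ)t} = 0.2520·e^{−0.8940}
= 0.2520·0.409000 = 0.103061

Final: 0.103061


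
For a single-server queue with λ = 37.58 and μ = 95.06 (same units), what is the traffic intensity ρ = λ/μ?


ρ = λ/μ = 37.58/95.06 = 0.3953

Final: 0.3953


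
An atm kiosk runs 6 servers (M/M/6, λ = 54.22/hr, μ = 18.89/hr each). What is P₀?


a = λ/μ = 54.22/18.89 = 2.8703; ρ = a/c = 0.4784
Σ_{k=0}^{5} a^k/k! (terms k=0..5) = 1.00000 + 2.87030 + 4.11932 + 3.94123 + 2.82813 + 1.62352 = 16.38249
Tail: a^6/(6!(1−ρ)) = 559.19764/(720·0.5216) = 1.48896
P₀ = 1/(16.38249 + 1.48896) = 1/17.87144 = 0.055955

Final: 0.055955


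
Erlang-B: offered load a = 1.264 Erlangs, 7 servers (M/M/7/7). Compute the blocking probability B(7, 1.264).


B(c,a) = (a^c/c!) / Σ_{k=0}^{c} a^k/k!
a^7/7! = 0.001023
Σ terms (k=0..7): 1.00000 + 1.26400 + 0.79885 + 0.33658 + 0.10636 + 0.02689 + 0.005664 + 0.001023 = 3.539364
B = 0.001023/3.539364 = 0.0002890

Final: 0.0002890


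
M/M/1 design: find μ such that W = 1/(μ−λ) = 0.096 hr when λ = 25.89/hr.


W = 1/(μ−λ) ⇒ μ − λ = 1/W = 1/0.096 = 10.4167
μ = λ + 1/W = 25.89 + 10.4167 = 36.3067 per hr

Final: 36.3067 /hr


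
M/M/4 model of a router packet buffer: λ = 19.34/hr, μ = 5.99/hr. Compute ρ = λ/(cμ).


ρ = λ/(cμ) = 19.34/(4·5.99) = 19.34/23.96 = 0.8072

Final: 0.8072


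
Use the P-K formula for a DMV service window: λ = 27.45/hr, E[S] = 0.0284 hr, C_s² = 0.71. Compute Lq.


ρ = λ·E[S] = 27.45·0.0284 = 0.7796
Lq = ρ²(1+C_s²)/(2(1−ρ)) = 0.6077·(1+0.71)/(2·0.2204)
= 0.6077·1.7100/0.4408 = 2.35742

Final: 2.35742


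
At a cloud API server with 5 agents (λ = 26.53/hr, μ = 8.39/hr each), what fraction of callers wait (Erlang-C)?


a = λ/μ = 3.1621; ρ = a/5 = 0.6324
P₀ = 0.038814 (from M/M/c formula)
C(c,a) = [a^c/(c!(1−ρ))]·P₀ = [316.13781/(120·0.3676)]·0.038814
= 7.16709·0.038814 = 0.278183

Final: 0.278183


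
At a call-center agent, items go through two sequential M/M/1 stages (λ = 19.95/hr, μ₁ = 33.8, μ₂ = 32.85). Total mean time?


Each node sees arrival rate λ = 19.95/hr (tandem ⇒ throughput preserved).
W₁ = 1/(μ₁−λ) = 1/(33.8−19.95) = 0.07220 hr
W₂ = 1/(μ₂−λ) = 1/(32.85−19.95) = 0.07752 hr
W_total = W₁ + W₂ = 0.07220 + 0.07752 = 0.14972 hr

Final: 0.14972 hr


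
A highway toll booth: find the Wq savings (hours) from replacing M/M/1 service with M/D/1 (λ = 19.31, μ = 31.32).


ρ = 19.31/31.32 = 0.6165
Wq(M/M/1) = ρ/(μ−λ) = 0.6165/12.01 = 0.05134 hr
Wq(M/D/1) = ρ/(2(μ−λ)) = 0.02567 hr
Savings = 0.05134 − 0.02567 = 0.02567 hr

Final: 0.02567 hr


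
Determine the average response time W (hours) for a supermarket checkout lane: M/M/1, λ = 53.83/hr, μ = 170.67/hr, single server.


W = 1/(μ−λ) = 1/(170.67 − 53.83) = 1/116.84 = 0.008559 hr

Final: 0.008559 hr


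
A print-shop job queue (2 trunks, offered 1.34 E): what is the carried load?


B(2,1.34) = 0.277287 (Erlang-B)
Carried load = a(1 − B) = 1.34·(1 − 0.277287) = 1.34·0.722713 = 0.9684 E

Final: 0.9684 Erlangs


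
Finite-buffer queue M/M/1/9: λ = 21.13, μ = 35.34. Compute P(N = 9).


ρ = λ/μ = 21.13/35.34 = 0.5979
P_K = (1−ρ)ρ^K/(1−ρ^(K+1)) = (0.4021·0.009766)/(1 − 0.005839)
= 0.003927/0.994161 = 0.003950

Final: 0.003950


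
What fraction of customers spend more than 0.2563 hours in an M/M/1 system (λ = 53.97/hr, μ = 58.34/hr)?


W ~ Exponential(μ−λ) for M/M/1.
μ − λ = 58.34 − 53.97 = 4.3700
P(W > t) = e^{−(μ−λ)t} = e^{−1.1200} = 0.326270

Final: 0.326270


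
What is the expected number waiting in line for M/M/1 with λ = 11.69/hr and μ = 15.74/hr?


ρ = 11.69/15.74 = 0.7427
Lq = ρ²/(1−ρ) = 0.5516/0.2573 = 2.1437

Final: 2.1437


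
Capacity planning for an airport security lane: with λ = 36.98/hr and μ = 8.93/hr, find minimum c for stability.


Stability requires cμ > λ ⇔ c > λ/μ.
λ/μ = 36.98/8.93 = 4.1411
Minimum integer c = ⌊4.1411⌋ + 1 = 5
Check: 5·8.93 = 44.65 > 36.98, while 4·8.93 = 35.72 ≤ 36.98

Final: 5 servers


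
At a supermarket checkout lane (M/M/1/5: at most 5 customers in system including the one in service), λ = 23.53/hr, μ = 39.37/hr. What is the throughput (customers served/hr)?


ρ = 0.5977; P_K = (1−ρ)ρ^5/(1−ρ^6) = 0.032146
λ_eff = λ(1 − P_K) = 23.53·(1 − 0.032146) = 23.53·0.967854 = 22.7736 /hr

Final: 22.7736 /hr


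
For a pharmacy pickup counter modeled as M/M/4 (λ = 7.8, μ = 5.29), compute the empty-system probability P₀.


a = λ/μ = 7.8/5.29 = 1.4745; ρ = a/c = 0.3686
Σ_{k=0}^{3} a^k/k! (terms k=0..3) = 1.00000 + 1.47448 + 1.08705 + 0.53428 = 4.09580
Tail: a^4/(4!(1−ρ)) = 4.72667/(24·0.6314) = 0.31193
P₀ = 1/(4.09580 + 0.31193) = 1/4.40773 = 0.226874

Final: 0.226874


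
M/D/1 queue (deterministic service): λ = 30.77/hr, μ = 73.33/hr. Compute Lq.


ρ = 30.77/73.33 = 0.4196
M/D/1: Lq = ρ²/(2(1−ρ)) = 0.1761/(2·0.5804) = 0.15168

Final: 0.15168


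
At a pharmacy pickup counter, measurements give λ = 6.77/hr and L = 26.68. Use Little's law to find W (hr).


W = L/λ = 26.68/6.77 = 3.9409 hr

Final: 3.9409 hr


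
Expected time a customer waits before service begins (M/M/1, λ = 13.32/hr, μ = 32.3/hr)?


ρ = 13.32/32.3 = 0.4124
Wq = ρ/(μ−λ) = 0.4124/(32.3 − 13.32) = 0.4124/18.98 = 0.02173 hr

Final: 0.02173 hr


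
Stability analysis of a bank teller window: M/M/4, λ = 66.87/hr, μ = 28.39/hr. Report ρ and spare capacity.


Total capacity cμ = 4·28.39 = 113.56/hr
ρ = λ/(cμ) = 66.87/113.56 = 0.5889
Stable ⇔ ρ < 1: YES
Spare capacity = cμ − λ = 113.56 − 66.87 = 46.69/hr

Final: ρ = 0.5889; stable; margin = 46.69/hr


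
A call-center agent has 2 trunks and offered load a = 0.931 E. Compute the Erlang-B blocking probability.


B(c,a) = (a^c/c!) / Σ_{k=0}^{c} a^k/k!
a^2/2! = 0.433381
Σ terms (k=0..2): 1.00000 + 0.93100 + 0.43338 = 2.364381
B = 0.433381/2.364381 = 0.183296

Final: 0.183296


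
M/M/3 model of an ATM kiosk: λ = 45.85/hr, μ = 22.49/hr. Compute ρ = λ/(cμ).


ρ = λ/(cμ) = 45.85/(3·22.49) = 45.85/67.47 = 0.6796

Final: 0.6796


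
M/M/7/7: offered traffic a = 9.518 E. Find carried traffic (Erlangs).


B(7,9.518) = 0.386890 (Erlang-B)
Carried load = a(1 − B) = 9.518·(1 − 0.386890) = 9.518·0.613110 = 5.8356 E

Final: 5.8356 Erlangs


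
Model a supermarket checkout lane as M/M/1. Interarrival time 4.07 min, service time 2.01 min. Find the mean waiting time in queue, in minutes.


λ = 60/4.07 = 14.7420 /hr
μ = 60/2.01 = 29.8507 /hr
ρ = λ/μ = 14.7420/29.8507 = 0.4939
Wq = ρ/(μ−λ) = 0.4939/(29.8507−14.7420) = 0.03269 hr
In minutes: 0.03269·60 = 1.961 min

Final: 1.961 min


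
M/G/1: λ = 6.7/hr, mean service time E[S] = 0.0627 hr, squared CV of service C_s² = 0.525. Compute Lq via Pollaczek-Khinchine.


ρ = λ·E[S] = 6.7·0.0627 = 0.4201
Lq = ρ²(1+C_s²)/(2(1−ρ)) = 0.1765·(1+0.525)/(2·0.5799)
= 0.1765·1.5250/1.1598 = 0.23204

Final: 0.23204
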